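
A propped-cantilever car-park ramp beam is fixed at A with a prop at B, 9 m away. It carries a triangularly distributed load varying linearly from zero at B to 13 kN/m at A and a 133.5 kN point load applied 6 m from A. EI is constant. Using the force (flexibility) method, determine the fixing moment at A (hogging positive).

M_A = 248.2 kN·m

Take the reaction at B as the redundant and release it; the primary structure is a cantilever fixed at A.
Deflection at B on the released cantilever, summing each load's contribution:
  triangular load, peak 13 at the fixed end: w₀L⁴/(30EI) = 2843/EI
  point load 133.5 at a = 6: Pa²(3L − a)/(6EI) = 16821/EI
  δ_0 = 19664/EI
Flexibility coefficient — unit upward force at B: δ_{BB} = L³/(3EI) = 243/EI.
Compatibility at B: δ_0 − R_B·δ_{BB} = 0, so R_B = 19664/243 = 80.92 kN.
Moment equilibrium about A: M_A = Σ(load moments about A) − R_B·L = 976.5 − 80.92×9 = 248.2 kN·m.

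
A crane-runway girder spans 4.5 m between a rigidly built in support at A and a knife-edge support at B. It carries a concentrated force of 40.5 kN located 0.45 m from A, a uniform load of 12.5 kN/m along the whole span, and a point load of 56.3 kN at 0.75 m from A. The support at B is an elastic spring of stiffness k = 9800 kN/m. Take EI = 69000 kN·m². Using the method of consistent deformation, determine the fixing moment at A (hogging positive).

M_A = 99.71 kN·m

Take the reaction at B as the redundant and release it; the primary structure is a cantilever fixed at A.
Deflection at B on the released cantilever, summing each load's contribution:
  point load 40.5 at a = 0.45: Pa²(3L − a)/(6EI) = 17.84/EI
  UDL 12.5: wL⁴/(8EI) = 640.7/EI
  point load 56.3 at a = 0.75: Pa²(3L − a)/(6EI) = 67.3/EI
  δ_0 = 725.9/EI
Tip deflection under a unit load at B: L³/(3EI) = 30.38/EI.
With EI = 69000 kN·m²: δ_0 = 0.01052 m and δ_{BB} = 0.00044 m/kN.
Compatibility — the spring shortens by R_B/k under the reaction it provides: δ_0 − R_B·δ_{BB} = R_B/k. With 1/k = 0.000102 m/kN, R_B = δ_0 / (δ_{BB} + 1/k) = 0.01052 / (0.00044 + 0.000102) = 19.4 kN.
Moment equilibrium about A: M_A = Σ(load moments about A) − R_B·L = 187 − 19.4×4.5 = 99.71 kN·m.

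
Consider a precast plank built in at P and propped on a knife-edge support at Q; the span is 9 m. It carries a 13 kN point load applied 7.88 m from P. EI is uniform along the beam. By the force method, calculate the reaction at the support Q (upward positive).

Release the roller at Q. Primary structure: cantilever fixed at P.
Primary-structure tip deflection at Q by superposition:
  point load 13 at a = 7.88: Pa²(3L − a)/(6EI) = 2572/EI
Flexibility coefficient — unit upward force at Q: δ_{QQ} = L³/(3EI) = 243/EI.
Compatibility at Q: δ_0 − R_Q·δ_{QQ} = 0, so R_Q = 2572/243 = 10.59 kN.

R_Q = 10.59 kN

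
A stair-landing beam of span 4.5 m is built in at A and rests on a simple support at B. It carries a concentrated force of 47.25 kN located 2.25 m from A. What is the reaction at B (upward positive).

R_B = 14.77 kN

Take the reaction at B as the redundant and release it; the primary structure is a cantilever fixed at A.
Downward deflection at the released point B due to the loads:
  point load 47.25 at a = 2.25: Pa²(3L − a)/(6EI) = 448.5/EI
Flexibility coefficient — unit upward force at B: δ_{BB} = L³/(3EI) = 30.38/EI.
The prop prevents deflection at B: R_B = δ_0/δ_{BB} = 448.5/30.38 = 14.77 kN.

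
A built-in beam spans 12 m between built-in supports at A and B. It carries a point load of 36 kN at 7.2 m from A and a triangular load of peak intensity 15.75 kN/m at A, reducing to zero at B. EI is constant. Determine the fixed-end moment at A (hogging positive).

M_A = 154.9 kN·m

Take the two fixed-end moments M_A, M_B as redundants; the released structure is the simple span AB.
On the primary (simply-supported) span, the end slopes from the loading are:
  at A: point load 36 at a = 7.2: Pab(L + b)/(6LEI) = 290.3/EI
  at B: point load 36 at a = 7.2: Pab(L + a)/(6LEI) = 331.8/EI
  at A: triangular load, peak 15.75: w₀L³/(45EI) = 604.8/EI
  at B: triangular load, peak 15.75: 7w₀L³/(360EI) = 529.2/EI
  θ_A0 = 895.1/EI,  θ_B0 = 861/EI
Flexibility coefficients: a unit moment at one end gives L/(3EI) there and L/(6EI) at the far end, so f₁₁ = f₂₂ = 4/EI and f₁₂ = f₂₁ = 2/EI.
Compatibility — zero rotation at each built-in end:
  4 M_A + 2 M_B = 895.1
  2 M_A + 4 M_B = 861
Solving the pair gives M_A = 154.9 kN·m and M_B = 137.8 kN·m (hogging).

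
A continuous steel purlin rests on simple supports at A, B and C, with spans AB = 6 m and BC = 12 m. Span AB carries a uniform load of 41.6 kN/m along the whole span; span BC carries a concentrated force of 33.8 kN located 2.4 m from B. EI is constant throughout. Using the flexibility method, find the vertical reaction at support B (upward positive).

Take M_B as the redundant. Released structure: two simple spans AB and BC with a hinge at B.
Rotations at B on the released spans (each span's end-slope, ×1/EI):
  span AB: UDL 41.6: wL³/(24EI) = 374.4/EI
  span BC: point load 33.8 at a = 2.4: Pab(L + b)/(6LEI) = 233.6/EI
  relative rotation θ_0 = (374.4 + 233.6)/EI = 608/EI
A unit hogging moment at B produces rotation L₁/(3EI) + L₂/(3EI) = 6/EI.
Slope continuity at B: θ_0 = M_B·6/EI, so M_B = 608/6 = 101.3 kN·m (hogging).
Span AB, ΣM about A with M_B applied at B: R_B^{AB}·6 = 748.8 + 101.3, so R_B^{AB} = 141.7 kN and R_A = 249.6 − 141.7 = 107.9 kN.
Span BC, ΣM about C: R_B^{BC}·12 = 324.5 + 101.3, so R_B^{BC} = 35.48 kN and R_C = 33.8 − 35.48 = -1.685 kN.
R_B = 141.7 + 35.48 = 177.2 kN.

R_B = 177.2 kN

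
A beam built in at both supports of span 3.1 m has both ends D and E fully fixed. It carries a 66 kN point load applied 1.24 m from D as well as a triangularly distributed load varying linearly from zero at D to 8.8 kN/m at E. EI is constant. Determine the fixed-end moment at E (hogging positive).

M_E = 23.87 kN·m

Release both end moments; the primary structure is a simply-supported span DE with redundants M_D and M_E.
Simple-span end rotations at D and E under the given loads:
  at D: point load 66 at a = 1.24: Pab(L + b)/(6LEI) = 40.59/EI
  at E: point load 66 at a = 1.24: Pab(L + a)/(6LEI) = 35.52/EI
  at D: triangular load, peak 8.8: 7w₀L³/(360EI) = 5.098/EI
  at E: triangular load, peak 8.8: w₀L³/(45EI) = 5.826/EI
  θ_D0 = 45.69/EI,  θ_E0 = 41.34/EI
Flexibility coefficients: a unit moment at one end gives L/(3EI) there and L/(6EI) at the far end, so f₁₁ = f₂₂ = 1.033/EI and f₁₂ = f₂₁ = 0.5167/EI.
Compatibility — zero rotation at each built-in end:
  1.033 M_D + 0.5167 M_E = 45.69
  0.5167 M_D + 1.033 M_E = 41.34
Solving the pair gives M_D = 32.28 kN·m and M_E = 23.87 kN·m (hogging).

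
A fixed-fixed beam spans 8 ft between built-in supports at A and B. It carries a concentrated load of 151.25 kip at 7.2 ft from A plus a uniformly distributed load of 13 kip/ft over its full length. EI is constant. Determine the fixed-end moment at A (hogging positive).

M_A = 80.22 kip·ft

Take the two fixed-end moments M_A, M_B as redundants; the released structure is the simple span AB.
Simple-span end rotations at A and B under the given loads:
  at A: point load 151.25 at a = 7.2: Pab(L + b)/(6LEI) = 159.7/EI
  at B: point load 151.25 at a = 7.2: Pab(L + a)/(6LEI) = 275.9/EI
  at A: UDL 13: wL³/(24EI) = 277.3/EI
  at B: UDL 13: wL³/(24EI) = 277.3/EI
  θ_A0 = 437.1/EI,  θ_B0 = 553.2/EI
Flexibility coefficients: a unit moment at one end gives L/(3EI) there and L/(6EI) at the far end, so f₁₁ = f₂₂ = 2.667/EI and f₁₂ = f₂₁ = 1.333/EI.
Compatibility — zero rotation at each built-in end:
  2.667 M_A + 1.333 M_B = 437.1
  1.333 M_A + 2.667 M_B = 553.2
Solving the pair gives M_A = 80.22 kip·ft and M_B = 167.3 kip·ft (hogging).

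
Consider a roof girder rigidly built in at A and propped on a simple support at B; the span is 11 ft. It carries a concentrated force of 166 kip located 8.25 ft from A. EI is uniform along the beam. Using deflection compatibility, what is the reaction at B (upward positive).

Release the roller at B. Primary structure: cantilever fixed at A.
Free-end deflection of the primary structure under the applied loading (downward +):
  point load 166 at a = 8.25: Pa²(3L − a)/(6EI) = 46606/EI
Flexibility coefficient — unit upward force at B: δ_{BB} = L³/(3EI) = 443.7/EI.
Compatibility at B: δ_0 − R_B·δ_{BB} = 0, so R_B = 46606/443.7 = 105 kip.

R_B = 105 kip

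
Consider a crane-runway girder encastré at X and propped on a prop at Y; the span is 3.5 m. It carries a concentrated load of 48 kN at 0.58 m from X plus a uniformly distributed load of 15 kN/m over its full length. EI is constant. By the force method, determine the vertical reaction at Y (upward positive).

Release the roller at Y. Primary structure: cantilever fixed at X.
Downward deflection at the released point Y due to the loads:
  point load 48 at a = 0.58: Pa²(3L − a)/(6EI) = 26.7/EI
  UDL 15: wL⁴/(8EI) = 281.4/EI
  δ_0 = 308.1/EI
Tip deflection under a unit load at Y: L³/(3EI) = 14.29/EI.
The prop prevents deflection at Y: R_Y = δ_0/δ_{YY} = 308.1/14.29 = 21.56 kN.

R_Y = 21.56 kN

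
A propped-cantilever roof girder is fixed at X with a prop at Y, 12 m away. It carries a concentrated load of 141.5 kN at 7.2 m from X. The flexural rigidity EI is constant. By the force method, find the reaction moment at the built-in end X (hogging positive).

Release the roller at Y. Primary structure: cantilever fixed at X.
Deflection at Y on the released cantilever, summing each load's contribution:
  point load 141.5 at a = 7.2: Pa²(3L − a)/(6EI) = 35210/EI
Tip deflection under a unit load at Y: L³/(3EI) = 576/EI.
Compatibility at Y: δ_0 − R_Y·δ_{YY} = 0, so R_Y = 35210/576 = 61.13 kN.
Moment equilibrium about X: M_X = Σ(load moments about X) − R_Y·L = 1019 − 61.13×12 = 285.3 kN·m.

M_X = 285.3 kN·m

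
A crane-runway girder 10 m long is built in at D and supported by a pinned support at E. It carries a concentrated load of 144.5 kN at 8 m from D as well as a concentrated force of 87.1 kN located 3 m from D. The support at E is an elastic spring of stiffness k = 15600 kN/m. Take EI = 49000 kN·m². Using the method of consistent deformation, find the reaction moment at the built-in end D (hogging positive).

M_D = 304.7 kN·m

Release the roller at E. Primary structure: cantilever fixed at D.
Free-end deflection of the primary structure under the applied loading (downward +):
  point load 144.5 at a = 8: Pa²(3L − a)/(6EI) = 33909/EI
  point load 87.1 at a = 3: Pa²(3L − a)/(6EI) = 3528/EI
  δ_0 = 37437/EI
Tip deflection under a unit load at E: L³/(3EI) = 333.3/EI.
With EI = 49000 kN·m²: δ_0 = 0.76402 m and δ_{EE} = 0.006803 m/kN.
Compatibility — the spring shortens by R_E/k under the reaction it provides: δ_0 − R_E·δ_{EE} = R_E/k. With 1/k = 0.000064 m/kN, R_E = δ_0 / (δ_{EE} + 1/k) = 0.76402 / (0.006803 + 0.000064) = 111.3 kN.
Moment equilibrium about D: M_D = Σ(load moments about D) − R_E·L = 1417 − 111.3×10 = 304.7 kN·m.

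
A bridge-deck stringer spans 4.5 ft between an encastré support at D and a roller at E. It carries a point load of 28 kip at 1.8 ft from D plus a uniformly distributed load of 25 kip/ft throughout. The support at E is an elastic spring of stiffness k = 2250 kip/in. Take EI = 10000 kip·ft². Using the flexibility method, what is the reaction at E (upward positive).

Remove the prop at E; the released (primary) structure is a cantilever built in at D.
Primary-structure tip deflection at E by superposition:
  point load 28 at a = 1.8: Pa²(3L − a)/(6EI) = 176.9/EI
  UDL 25: wL⁴/(8EI) = 1281/EI
  δ_0 = 1458/EI
Tip deflection under a unit load at E: L³/(3EI) = 30.38/EI.
With EI = 10000 kip·ft²: δ_0 = 0.14583 ft and δ_{EE} = 0.003037 ft/kip.
Compatibility — the spring shortens by R_E/k under the reaction it provides: δ_0 − R_E·δ_{EE} = R_E/k. With 1/k = 1/(2250×12) ft/kip = 0.000037 ft/kip, R_E = δ_0 / (δ_{EE} + 1/k) = 0.14583 / (0.003037 + 0.000037) = 47.43 kip.

R_E = 47.43 kip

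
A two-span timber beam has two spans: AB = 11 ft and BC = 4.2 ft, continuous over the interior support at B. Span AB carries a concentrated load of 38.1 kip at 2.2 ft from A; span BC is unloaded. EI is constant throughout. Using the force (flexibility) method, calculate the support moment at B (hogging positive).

Insert a hinge at B; M_B is the redundant, and each span becomes simply supported.
End slopes at the hinge B, treating each span as simply supported:
  span AB: point load 38.1 at a = 2.2: Pab(L + a)/(6LEI) = 147.5/EI
  relative rotation θ_0 = (147.5 + 0)/EI = 147.5/EI
A unit hogging moment at B produces rotation L₁/(3EI) + L₂/(3EI) = 5.067/EI.
Compatibility: M_B·(L₁+L₂)/(3EI) = θ_0, giving M_B = 29.12 kip·ft (hogging).

M_B = 29.12 kip·ft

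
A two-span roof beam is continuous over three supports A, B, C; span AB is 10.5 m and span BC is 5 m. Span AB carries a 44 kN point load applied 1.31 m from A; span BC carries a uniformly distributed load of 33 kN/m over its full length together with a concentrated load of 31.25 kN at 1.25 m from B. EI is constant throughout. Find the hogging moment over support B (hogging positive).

Insert a hinge at B; M_B is the redundant, and each span becomes simply supported.
Rotations at B on the released spans (each span's end-slope, ×1/EI):
  span AB: point load 44 at a = 1.31: Pab(L + a)/(6LEI) = 99.3/EI
  span BC: UDL 33: wL³/(24EI) = 171.9/EI
  span BC: point load 31.25 at a = 1.25: Pab(L + b)/(6LEI) = 42.72/EI
  relative rotation θ_0 = (99.3 + 214.6)/EI = 313.9/EI
A unit hogging moment at B produces rotation L₁/(3EI) + L₂/(3EI) = 5.167/EI.
Compatibility: M_B·(L₁+L₂)/(3EI) = θ_0, giving M_B = 60.75 kN·m (hogging).

M_B = 60.75 kN·m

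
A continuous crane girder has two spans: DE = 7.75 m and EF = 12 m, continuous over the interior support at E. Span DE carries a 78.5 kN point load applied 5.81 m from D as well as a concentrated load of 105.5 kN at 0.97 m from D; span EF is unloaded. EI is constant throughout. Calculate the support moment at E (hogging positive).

M_E = 58.96 kN·m

Release continuity at E by inserting a hinge; the redundant is the internal moment M_E. The primary structure is two simply-supported spans DE and EF.
Discontinuity in slope at E on the released structure — sum the simple-span end rotations:
  span DE: point load 78.5 at a = 5.81: Pab(L + a)/(6LEI) = 258/EI
  span DE: point load 105.5 at a = 0.97: Pab(L + a)/(6LEI) = 130.1/EI
  relative rotation θ_0 = (388.1 + 0)/EI = 388.1/EI
A unit hogging moment at E produces rotation L₁/(3EI) + L₂/(3EI) = 6.583/EI.
Compatibility: M_E·(L₁+L₂)/(3EI) = θ_0, giving M_E = 58.96 kN·m (hogging).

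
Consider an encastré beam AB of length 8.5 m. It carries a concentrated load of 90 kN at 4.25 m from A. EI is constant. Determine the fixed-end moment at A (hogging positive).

M_A = 95.62 kN·m

Take the two fixed-end moments M_A, M_B as redundants; the released structure is the simple span AB.
End rotations of the released simple span under the applied load (×1/EI):
  at A: point load 90 at a = 4.25: Pab(L + b)/(6LEI) = 406.4/EI
  at B: point load 90 at a = 4.25: Pab(L + a)/(6LEI) = 406.4/EI
  θ_A0 = 406.4/EI,  θ_B0 = 406.4/EI
Flexibility coefficients: a unit moment at one end gives L/(3EI) there and L/(6EI) at the far end, so f₁₁ = f₂₂ = 2.833/EI and f₁₂ = f₂₁ = 1.417/EI.
Compatibility — zero rotation at each built-in end:
  2.833 M_A + 1.417 M_B = 406.4
  1.417 M_A + 2.833 M_B = 406.4
Solving the pair gives M_A = 95.62 kN·m and M_B = 95.62 kN·m (hogging).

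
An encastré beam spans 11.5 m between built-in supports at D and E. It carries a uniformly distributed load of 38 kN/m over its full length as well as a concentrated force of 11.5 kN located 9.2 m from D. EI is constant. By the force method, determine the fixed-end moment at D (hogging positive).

M_D = 423 kN·m

Take the two fixed-end moments M_D, M_E as redundants; the released structure is the simple span DE.
On the primary (simply-supported) span, the end slopes from the loading are:
  at D: UDL 38: wL³/(24EI) = 2408/EI
  at E: UDL 38: wL³/(24EI) = 2408/EI
  at D: point load 11.5 at a = 9.2: Pab(L + b)/(6LEI) = 48.67/EI
  at E: point load 11.5 at a = 9.2: Pab(L + a)/(6LEI) = 73/EI
  θ_D0 = 2457/EI,  θ_E0 = 2481/EI
Flexibility coefficients: a unit moment at one end gives L/(3EI) there and L/(6EI) at the far end, so f₁₁ = f₂₂ = 3.833/EI and f₁₂ = f₂₁ = 1.917/EI.
Compatibility — zero rotation at each built-in end:
  3.833 M_D + 1.917 M_E = 2457
  1.917 M_D + 3.833 M_E = 2481
Solving the pair gives M_D = 423 kN·m and M_E = 435.7 kN·m (hogging).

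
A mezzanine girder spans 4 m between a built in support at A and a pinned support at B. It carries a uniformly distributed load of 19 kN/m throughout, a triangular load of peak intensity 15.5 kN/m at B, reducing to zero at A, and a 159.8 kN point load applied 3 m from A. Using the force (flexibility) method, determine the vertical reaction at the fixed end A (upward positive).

Choose R_B as the redundant. The primary structure is the cantilever fixed at A.
Free-end deflection of the primary structure under the applied loading (downward +):
  UDL 19: wL⁴/(8EI) = 608/EI
  triangular load, peak 15.5 at the free end: 11w₀L⁴/(120EI) = 363.7/EI
  point load 159.8 at a = 3: Pa²(3L − a)/(6EI) = 2157/EI
  δ_0 = 3129/EI
Tip deflection under a unit load at B: L³/(3EI) = 21.33/EI.
The prop prevents deflection at B: R_B = δ_0/δ_{BB} = 3129/21.33 = 146.7 kN.
Vertical equilibrium: R_A = ΣP − R_B = 266.8 − 146.7 = 120.1 kN.

R_A = 120.1 kN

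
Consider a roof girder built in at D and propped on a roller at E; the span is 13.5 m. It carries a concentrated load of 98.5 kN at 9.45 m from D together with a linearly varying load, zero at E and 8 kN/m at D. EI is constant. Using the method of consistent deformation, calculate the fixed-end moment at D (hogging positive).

M_D = 278.7 kN·m

Take the reaction at E as the redundant and release it; the primary structure is a cantilever fixed at D.
Primary-structure tip deflection at E by superposition:
  point load 98.5 at a = 9.45: Pa²(3L − a)/(6EI) = 45521/EI
  triangular load, peak 8 at the fixed end: w₀L⁴/(30EI) = 8857/EI
  δ_0 = 54378/EI
Flexibility coefficient — unit upward force at E: δ_{EE} = L³/(3EI) = 820.1/EI.
The prop prevents deflection at E: R_E = δ_0/δ_{EE} = 54378/820.1 = 66.3 kN.
Moment equilibrium about D: M_D = Σ(load moments about D) − R_E·L = 1174 − 66.3×13.5 = 278.7 kN·m.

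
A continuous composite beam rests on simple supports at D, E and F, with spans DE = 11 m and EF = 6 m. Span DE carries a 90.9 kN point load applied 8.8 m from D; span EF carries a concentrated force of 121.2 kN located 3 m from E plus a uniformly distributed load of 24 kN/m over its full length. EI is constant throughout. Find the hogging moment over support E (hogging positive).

M_E = 179.4 kN·m

Take M_E as the redundant. Released structure: two simple spans DE and EF with a hinge at E.
Discontinuity in slope at E on the released structure — sum the simple-span end rotations:
  span DE: point load 90.9 at a = 8.8: Pab(L + a)/(6LEI) = 527.9/EI
  span EF: point load 121.2 at a = 3: Pab(L + b)/(6LEI) = 272.7/EI
  span EF: UDL 24: wL³/(24EI) = 216/EI
  relative rotation θ_0 = (527.9 + 488.7)/EI = 1017/EI
A unit hogging moment at E produces rotation L₁/(3EI) + L₂/(3EI) = 5.667/EI.
Slope continuity at E: θ_0 = M_E·5.667/EI, so M_E = 1017/5.667 = 179.4 kN·m (hogging).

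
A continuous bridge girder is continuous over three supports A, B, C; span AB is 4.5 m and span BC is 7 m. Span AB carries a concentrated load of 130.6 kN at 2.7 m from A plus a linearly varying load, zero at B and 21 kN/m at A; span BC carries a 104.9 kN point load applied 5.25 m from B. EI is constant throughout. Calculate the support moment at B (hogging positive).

Insert a hinge at B; M_B is the redundant, and each span becomes simply supported.
Rotations at B on the released spans (each span's end-slope, ×1/EI):
  span AB: point load 130.6 at a = 2.7: Pab(L + a)/(6LEI) = 169.3/EI
  span AB: triangular load, peak 21: 7w₀L³/(360EI) = 37.21/EI
  span BC: point load 104.9 at a = 5.25: Pab(L + b)/(6LEI) = 200.8/EI
  relative rotation θ_0 = (206.5 + 200.8)/EI = 407.3/EI
A unit hogging moment at B produces rotation L₁/(3EI) + L₂/(3EI) = 3.833/EI.
Compatibility: M_B·(L₁+L₂)/(3EI) = θ_0, giving M_B = 106.2 kN·m (hogging).

M_B = 106.2 kN·m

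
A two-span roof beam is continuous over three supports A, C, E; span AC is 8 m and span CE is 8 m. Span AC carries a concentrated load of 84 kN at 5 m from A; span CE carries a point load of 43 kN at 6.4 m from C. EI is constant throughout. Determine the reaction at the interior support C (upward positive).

R_C = 81.22 kN

Release continuity at C by inserting a hinge; the redundant is the internal moment M_C. The primary structure is two simply-supported spans AC and CE.
Rotations at C on the released spans (each span's end-slope, ×1/EI):
  span AC: point load 84 at a = 5: Pab(L + a)/(6LEI) = 341.2/EI
  span CE: point load 43 at a = 6.4: Pab(L + b)/(6LEI) = 88.06/EI
  relative rotation θ_0 = (341.2 + 88.06)/EI = 429.3/EI
A unit hogging moment at C produces rotation L₁/(3EI) + L₂/(3EI) = 5.333/EI.
Slope continuity at C: θ_0 = M_C·5.333/EI, so M_C = 429.3/5.333 = 80.5 kN·m (hogging).
Span AC, ΣM about A with M_C applied at C: R_C^{AC}·8 = 420 + 80.5, so R_C^{AC} = 62.56 kN and R_A = 84 − 62.56 = 21.44 kN.
Span CE, ΣM about E: R_C^{CE}·8 = 68.8 + 80.5, so R_C^{CE} = 18.66 kN and R_E = 43 − 18.66 = 24.34 kN.
R_C = 62.56 + 18.66 = 81.22 kN.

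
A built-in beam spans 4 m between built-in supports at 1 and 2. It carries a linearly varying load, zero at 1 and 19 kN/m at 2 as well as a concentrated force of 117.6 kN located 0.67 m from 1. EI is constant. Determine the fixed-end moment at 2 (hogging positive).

M_2 = 26.19 kN·m

Take the two fixed-end moments M_1, M_2 as redundants; the released structure is the simple span 12.
End rotations of the released simple span under the applied load (×1/EI):
  at 1: triangular load, peak 19: 7w₀L³/(360EI) = 23.64/EI
  at 2: triangular load, peak 19: w₀L³/(45EI) = 27.02/EI
  at 1: point load 117.6 at a = 0.67: Pab(L + b)/(6LEI) = 80.13/EI
  at 2: point load 117.6 at a = 0.67: Pab(L + a)/(6LEI) = 51.05/EI
  θ_10 = 103.8/EI,  θ_20 = 78.08/EI
Flexibility coefficients: a unit moment at one end gives L/(3EI) there and L/(6EI) at the far end, so f₁₁ = f₂₂ = 1.333/EI and f₁₂ = f₂₁ = 0.6667/EI.
Compatibility — zero rotation at each built-in end:
  1.333 M_1 + 0.6667 M_2 = 103.8
  0.6667 M_1 + 1.333 M_2 = 78.08
Solving the pair gives M_1 = 64.74 kN·m and M_2 = 26.19 kN·m (hogging).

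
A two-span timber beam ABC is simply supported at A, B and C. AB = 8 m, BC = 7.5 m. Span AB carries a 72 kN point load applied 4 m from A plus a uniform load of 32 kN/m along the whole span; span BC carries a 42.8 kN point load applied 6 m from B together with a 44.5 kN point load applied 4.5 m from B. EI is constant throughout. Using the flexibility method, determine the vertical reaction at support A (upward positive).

Take M_B as the redundant. Released structure: two simple spans AB and BC with a hinge at B.
Rotations at B on the released spans (each span's end-slope, ×1/EI):
  span AB: point load 72 at a = 4: Pab(L + a)/(6LEI) = 288/EI
  span AB: UDL 32: wL³/(24EI) = 682.7/EI
  span BC: point load 42.8 at a = 6: Pab(L + b)/(6LEI) = 77.04/EI
  span BC: point load 44.5 at a = 4.5: Pab(L + b)/(6LEI) = 140.2/EI
  relative rotation θ_0 = (970.7 + 217.2)/EI = 1188/EI
A unit hogging moment at B produces rotation L₁/(3EI) + L₂/(3EI) = 5.167/EI.
Compatibility: M_B·(L₁+L₂)/(3EI) = θ_0, giving M_B = 229.9 kN·m (hogging).
Span AB, ΣM about A with M_B applied at B: R_B^{AB}·8 = 1312 + 229.9, so R_B^{AB} = 192.7 kN and R_A = 328 − 192.7 = 135.3 kN.

R_A = 135.3 kN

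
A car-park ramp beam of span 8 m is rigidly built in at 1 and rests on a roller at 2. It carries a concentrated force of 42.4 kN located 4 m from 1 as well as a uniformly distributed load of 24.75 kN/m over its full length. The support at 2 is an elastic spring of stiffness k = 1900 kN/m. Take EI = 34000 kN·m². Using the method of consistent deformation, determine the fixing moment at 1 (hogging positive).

M_1 = 328 kN·m

Release the roller at 2. Primary structure: cantilever fixed at 1.
Downward deflection at the released point 2 due to the loads:
  point load 42.4 at a = 4: Pa²(3L − a)/(6EI) = 2261/EI
  UDL 24.75: wL⁴/(8EI) = 12672/EI
  δ_0 = 14933/EI
Flexibility coefficient — unit upward force at 2: δ_{22} = L³/(3EI) = 170.7/EI.
With EI = 34000 kN·m²: δ_0 = 0.43922 m and δ_{22} = 0.00502 m/kN.
Compatibility — the spring shortens by R_2/k under the reaction it provides: δ_0 − R_2·δ_{22} = R_2/k. With 1/k = 0.000526 m/kN, R_2 = δ_0 / (δ_{22} + 1/k) = 0.43922 / (0.00502 + 0.000526) = 79.2 kN.
Moment equilibrium about 1: M_1 = Σ(load moments about 1) − R_2·L = 961.6 − 79.2×8 = 328 kN·m.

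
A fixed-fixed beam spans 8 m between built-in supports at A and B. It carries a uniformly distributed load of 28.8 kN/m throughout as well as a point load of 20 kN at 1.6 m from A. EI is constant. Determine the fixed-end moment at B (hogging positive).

M_B = 158.7 kN·m

Release both end moments; the primary structure is a simply-supported span AB with redundants M_A and M_B.
On the primary (simply-supported) span, the end slopes from the loading are:
  at A: UDL 28.8: wL³/(24EI) = 614.4/EI
  at B: UDL 28.8: wL³/(24EI) = 614.4/EI
  at A: point load 20 at a = 1.6: Pab(L + b)/(6LEI) = 61.44/EI
  at B: point load 20 at a = 1.6: Pab(L + a)/(6LEI) = 40.96/EI
  θ_A0 = 675.8/EI,  θ_B0 = 655.4/EI
Flexibility coefficients: a unit moment at one end gives L/(3EI) there and L/(6EI) at the far end, so f₁₁ = f₂₂ = 2.667/EI and f₁₂ = f₂₁ = 1.333/EI.
Compatibility — zero rotation at each built-in end:
  2.667 M_A + 1.333 M_B = 675.8
  1.333 M_A + 2.667 M_B = 655.4
Solving the pair gives M_A = 174.1 kN·m and M_B = 158.7 kN·m (hogging).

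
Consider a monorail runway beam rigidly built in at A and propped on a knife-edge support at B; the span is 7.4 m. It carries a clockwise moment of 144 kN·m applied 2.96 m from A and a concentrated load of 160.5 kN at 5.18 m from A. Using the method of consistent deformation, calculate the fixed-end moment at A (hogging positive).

M_A = 167.9 kN·m

Choose R_B as the redundant. The primary structure is the cantilever fixed at A.
Deflection at B on the released cantilever, summing each load's contribution:
  clockwise couple 144 at a = 2.96: M₀a(2L − a)/(2EI) = 2523/EI
  point load 160.5 at a = 5.18: Pa²(3L − a)/(6EI) = 12216/EI
  δ_0 = 14740/EI
Tip deflection under a unit load at B: L³/(3EI) = 135.1/EI.
Compatibility at B: δ_0 − R_B·δ_{BB} = 0, so R_B = 14740/135.1 = 109.1 kN.
Moment equilibrium about A: M_A = Σ(load moments about A) − R_B·L = 975.4 − 109.1×7.4 = 167.9 kN·m.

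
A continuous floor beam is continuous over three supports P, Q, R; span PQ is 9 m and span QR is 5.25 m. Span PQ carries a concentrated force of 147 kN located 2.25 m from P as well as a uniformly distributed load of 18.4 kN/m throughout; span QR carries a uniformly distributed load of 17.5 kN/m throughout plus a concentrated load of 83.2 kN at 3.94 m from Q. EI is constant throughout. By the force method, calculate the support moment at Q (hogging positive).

Release continuity at Q by inserting a hinge; the redundant is the internal moment M_Q. The primary structure is two simply-supported spans PQ and QR.
Rotations at Q on the released spans (each span's end-slope, ×1/EI):
  span PQ: point load 147 at a = 2.25: Pab(L + a)/(6LEI) = 465.1/EI
  span PQ: UDL 18.4: wL³/(24EI) = 558.9/EI
  span QR: UDL 17.5: wL³/(24EI) = 105.5/EI
  span QR: point load 83.2 at a = 3.94: Pab(L + b)/(6LEI) = 89.43/EI
  relative rotation θ_0 = (1024 + 194.9)/EI = 1219/EI
A unit hogging moment at Q produces rotation L₁/(3EI) + L₂/(3EI) = 4.75/EI.
Compatibility: M_Q·(L₁+L₂)/(3EI) = θ_0, giving M_Q = 256.6 kN·m (hogging).

M_Q = 256.6 kN·m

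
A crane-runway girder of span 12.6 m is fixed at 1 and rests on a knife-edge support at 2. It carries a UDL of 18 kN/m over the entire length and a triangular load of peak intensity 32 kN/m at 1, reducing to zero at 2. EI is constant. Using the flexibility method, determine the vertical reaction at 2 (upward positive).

Remove the prop at 2; the released (primary) structure is a cantilever built in at 1.
Free-end deflection of the primary structure under the applied loading (downward +):
  UDL 18: wL⁴/(8EI) = 56711/EI
  triangular load, peak 32 at the fixed end: w₀L⁴/(30EI) = 26885/EI
  δ_0 = 83596/EI
Flexibility coefficient — unit upward force at 2: δ_{22} = L³/(3EI) = 666.8/EI.
The prop prevents deflection at 2: R_2 = δ_0/δ_{22} = 83596/666.8 = 125.4 kN.

R_2 = 125.4 kN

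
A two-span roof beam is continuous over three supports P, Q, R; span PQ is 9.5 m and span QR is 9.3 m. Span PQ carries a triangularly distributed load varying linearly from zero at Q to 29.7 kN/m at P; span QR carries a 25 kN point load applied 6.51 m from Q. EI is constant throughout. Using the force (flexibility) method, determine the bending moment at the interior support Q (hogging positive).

Release continuity at Q by inserting a hinge; the redundant is the internal moment M_Q. The primary structure is two simply-supported spans PQ and QR.
End slopes at the hinge Q, treating each span as simply supported:
  span PQ: triangular load, peak 29.7: 7w₀L³/(360EI) = 495.1/EI
  span QR: point load 25 at a = 6.51: Pab(L + b)/(6LEI) = 98.38/EI
  relative rotation θ_0 = (495.1 + 98.38)/EI = 593.5/EI
A unit hogging moment at Q produces rotation L₁/(3EI) + L₂/(3EI) = 6.267/EI.
Slope continuity at Q: θ_0 = M_Q·6.267/EI, so M_Q = 593.5/6.267 = 94.71 kN·m (hogging).

M_Q = 94.71 kN·m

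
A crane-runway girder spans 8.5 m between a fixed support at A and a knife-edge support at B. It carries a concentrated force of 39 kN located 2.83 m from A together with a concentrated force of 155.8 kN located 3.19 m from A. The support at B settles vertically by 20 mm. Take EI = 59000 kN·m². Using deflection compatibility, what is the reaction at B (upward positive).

Release the roller at B. Primary structure: cantilever fixed at A.
Free-end deflection of the primary structure under the applied loading (downward +):
  point load 39 at a = 2.83: Pa²(3L − a)/(6EI) = 1180/EI
  point load 155.8 at a = 3.19: Pa²(3L − a)/(6EI) = 5895/EI
  δ_0 = 7075/EI
Flexibility coefficient — unit upward force at B: δ_{BB} = L³/(3EI) = 204.7/EI.
With EI = 59000 kN·m²: δ_0 = 0.11992 m and δ_{BB} = 0.00347 m/kN.
Compatibility — the beam at B must follow the support down by 0.02 m: δ_0 − R_B·δ_{BB} = 0.02, so R_B = (0.11992 − 0.02)/0.00347 = 28.8 kN.

R_B = 28.8 kN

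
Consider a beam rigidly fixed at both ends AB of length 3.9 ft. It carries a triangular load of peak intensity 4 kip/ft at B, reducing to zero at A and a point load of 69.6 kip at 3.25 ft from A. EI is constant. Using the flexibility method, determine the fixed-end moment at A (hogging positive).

Take the two fixed-end moments M_A, M_B as redundants; the released structure is the simple span AB.
On the primary (simply-supported) span, the end slopes from the loading are:
  at A: triangular load, peak 4: 7w₀L³/(360EI) = 4.614/EI
  at B: triangular load, peak 4: w₀L³/(45EI) = 5.273/EI
  at A: point load 69.6 at a = 3.25: Pab(L + b)/(6LEI) = 28.59/EI
  at B: point load 69.6 at a = 3.25: Pab(L + a)/(6LEI) = 44.93/EI
  θ_A0 = 33.2/EI,  θ_B0 = 50.2/EI
Flexibility coefficients: a unit moment at one end gives L/(3EI) there and L/(6EI) at the far end, so f₁₁ = f₂₂ = 1.3/EI and f₁₂ = f₂₁ = 0.65/EI.
Compatibility — zero rotation at each built-in end:
  1.3 M_A + 0.65 M_B = 33.2
  0.65 M_A + 1.3 M_B = 50.2
Solving the pair gives M_A = 8.311 kip·ft and M_B = 34.46 kip·ft (hogging).

M_A = 8.311 kip·ft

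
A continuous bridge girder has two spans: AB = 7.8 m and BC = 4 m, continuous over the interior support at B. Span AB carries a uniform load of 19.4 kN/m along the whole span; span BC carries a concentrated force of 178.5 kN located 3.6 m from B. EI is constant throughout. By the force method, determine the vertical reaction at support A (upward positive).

R_A = 61.62 kN

Insert a hinge at B; M_B is the redundant, and each span becomes simply supported.
Discontinuity in slope at B on the released structure — sum the simple-span end rotations:
  span AB: UDL 19.4: wL³/(24EI) = 383.6/EI
  span BC: point load 178.5 at a = 3.6: Pab(L + b)/(6LEI) = 47.12/EI
  relative rotation θ_0 = (383.6 + 47.12)/EI = 430.7/EI
A unit hogging moment at B produces rotation L₁/(3EI) + L₂/(3EI) = 3.933/EI.
Slope continuity at B: θ_0 = M_B·3.933/EI, so M_B = 430.7/3.933 = 109.5 kN·m (hogging).
Span AB, ΣM about A with M_B applied at B: R_B^{AB}·7.8 = 590.1 + 109.5, so R_B^{AB} = 89.7 kN and R_A = 151.3 − 89.7 = 61.62 kN.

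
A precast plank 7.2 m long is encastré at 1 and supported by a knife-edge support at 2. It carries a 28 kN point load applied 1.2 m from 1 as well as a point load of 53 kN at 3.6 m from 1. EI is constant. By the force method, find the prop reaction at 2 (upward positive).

R_2 = 17.66 kN

Remove the prop at 2; the released (primary) structure is a cantilever built in at 1.
Downward deflection at the released point 2 due to the loads:
  point load 28 at a = 1.2: Pa²(3L − a)/(6EI) = 137.1/EI
  point load 53 at a = 3.6: Pa²(3L − a)/(6EI) = 2061/EI
  δ_0 = 2198/EI
Tip deflection under a unit load at 2: L³/(3EI) = 124.4/EI.
The prop prevents deflection at 2: R_2 = δ_0/δ_{22} = 2198/124.4 = 17.66 kN.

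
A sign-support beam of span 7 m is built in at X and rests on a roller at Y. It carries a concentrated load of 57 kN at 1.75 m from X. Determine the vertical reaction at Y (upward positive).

R_Y = 4.898 kN

Take the reaction at Y as the redundant and release it; the primary structure is a cantilever fixed at X.
Free-end deflection of the primary structure under the applied loading (downward +):
  point load 57 at a = 1.75: Pa²(3L − a)/(6EI) = 560.1/EI
Tip deflection under a unit load at Y: L³/(3EI) = 114.3/EI.
The prop prevents deflection at Y: R_Y = δ_0/δ_{YY} = 560.1/114.3 = 4.898 kN.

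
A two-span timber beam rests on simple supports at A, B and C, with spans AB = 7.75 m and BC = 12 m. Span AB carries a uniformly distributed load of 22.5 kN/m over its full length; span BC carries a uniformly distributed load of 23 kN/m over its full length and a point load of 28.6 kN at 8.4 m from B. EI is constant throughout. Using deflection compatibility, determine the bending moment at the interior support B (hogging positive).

M_B = 346.3 kN·m

Release continuity at B by inserting a hinge; the redundant is the internal moment M_B. The primary structure is two simply-supported spans AB and BC.
End slopes at the hinge B, treating each span as simply supported:
  span AB: UDL 22.5: wL³/(24EI) = 436.4/EI
  span BC: UDL 23: wL³/(24EI) = 1656/EI
  span BC: point load 28.6 at a = 8.4: Pab(L + b)/(6LEI) = 187.4/EI
  relative rotation θ_0 = (436.4 + 1843)/EI = 2280/EI
A unit hogging moment at B produces rotation L₁/(3EI) + L₂/(3EI) = 6.583/EI.
Slope continuity at B: θ_0 = M_B·6.583/EI, so M_B = 2280/6.583 = 346.3 kN·m (hogging).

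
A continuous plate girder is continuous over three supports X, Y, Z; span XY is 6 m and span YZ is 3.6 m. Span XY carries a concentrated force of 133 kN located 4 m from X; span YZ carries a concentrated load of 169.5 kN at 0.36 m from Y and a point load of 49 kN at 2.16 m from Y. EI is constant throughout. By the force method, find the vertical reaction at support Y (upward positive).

Insert a hinge at Y; M_Y is the redundant, and each span becomes simply supported.
Rotations at Y on the released spans (each span's end-slope, ×1/EI):
  span XY: point load 133 at a = 4: Pab(L + a)/(6LEI) = 295.6/EI
  span YZ: point load 169.5 at a = 0.36: Pab(L + b)/(6LEI) = 62.61/EI
  span YZ: point load 49 at a = 2.16: Pab(L + b)/(6LEI) = 35.56/EI
  relative rotation θ_0 = (295.6 + 98.17)/EI = 393.7/EI
A unit hogging moment at Y produces rotation L₁/(3EI) + L₂/(3EI) = 3.2/EI.
Compatibility: M_Y·(L₁+L₂)/(3EI) = θ_0, giving M_Y = 123 kN·m (hogging).
Span XY, ΣM about X with M_Y applied at Y: R_Y^{XY}·6 = 532 + 123, so R_Y^{XY} = 109.2 kN and R_X = 133 − 109.2 = 23.83 kN.
Span YZ, ΣM about Z: R_Y^{YZ}·3.6 = 619.7 + 123, so R_Y^{YZ} = 206.3 kN and R_Z = 218.5 − 206.3 = 12.17 kN.
R_Y = 109.2 + 206.3 = 315.5 kN.

R_Y = 315.5 kN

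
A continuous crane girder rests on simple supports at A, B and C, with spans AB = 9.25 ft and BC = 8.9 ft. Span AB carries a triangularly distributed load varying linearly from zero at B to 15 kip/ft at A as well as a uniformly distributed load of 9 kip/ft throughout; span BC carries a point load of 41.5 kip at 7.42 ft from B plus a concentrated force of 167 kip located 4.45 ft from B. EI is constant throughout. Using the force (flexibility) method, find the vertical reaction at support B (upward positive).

R_B = 207.7 kip

Insert a hinge at B; M_B is the redundant, and each span becomes simply supported.
End slopes at the hinge B, treating each span as simply supported:
  span AB: triangular load, peak 15: 7w₀L³/(360EI) = 230.8/EI
  span AB: UDL 9: wL³/(24EI) = 296.8/EI
  span BC: point load 41.5 at a = 7.42: Pab(L + b)/(6LEI) = 88.59/EI
  span BC: point load 167 at a = 4.45: Pab(L + b)/(6LEI) = 826.8/EI
  relative rotation θ_0 = (527.6 + 915.3)/EI = 1443/EI
A unit hogging moment at B produces rotation L₁/(3EI) + L₂/(3EI) = 6.05/EI.
Compatibility: M_B·(L₁+L₂)/(3EI) = θ_0, giving M_B = 238.5 kip·ft (hogging).
Span AB, ΣM about A with M_B applied at B: R_B^{AB}·9.25 = 598.9 + 238.5, so R_B^{AB} = 90.53 kip and R_A = 152.6 − 90.53 = 62.09 kip.
Span BC, ΣM about C: R_B^{BC}·8.9 = 804.6 + 238.5, so R_B^{BC} = 117.2 kip and R_C = 208.5 − 117.2 = 91.3 kip.
R_B = 90.53 + 117.2 = 207.7 kip.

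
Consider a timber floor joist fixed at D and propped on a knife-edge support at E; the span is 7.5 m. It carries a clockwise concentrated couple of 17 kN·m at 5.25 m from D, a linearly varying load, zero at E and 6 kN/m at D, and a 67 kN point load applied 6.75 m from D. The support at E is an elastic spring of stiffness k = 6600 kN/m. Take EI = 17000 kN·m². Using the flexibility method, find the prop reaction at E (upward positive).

R_E = 63.42 kN

Choose R_E as the redundant. The primary structure is the cantilever fixed at D.
Deflection at E on the released cantilever, summing each load's contribution:
  clockwise couple 17 at a = 5.25: M₀a(2L − a)/(2EI) = 435.1/EI
  triangular load, peak 6 at the fixed end: w₀L⁴/(30EI) = 632.8/EI
  point load 67 at a = 6.75: Pa²(3L − a)/(6EI) = 8013/EI
  δ_0 = 9081/EI
Flexibility coefficient — unit upward force at E: δ_{EE} = L³/(3EI) = 140.6/EI.
With EI = 17000 kN·m²: δ_0 = 0.53419 m and δ_{EE} = 0.008272 m/kN.
Compatibility — the spring shortens by R_E/k under the reaction it provides: δ_0 − R_E·δ_{EE} = R_E/k. With 1/k = 0.000152 m/kN, R_E = δ_0 / (δ_{EE} + 1/k) = 0.53419 / (0.008272 + 0.000152) = 63.42 kN.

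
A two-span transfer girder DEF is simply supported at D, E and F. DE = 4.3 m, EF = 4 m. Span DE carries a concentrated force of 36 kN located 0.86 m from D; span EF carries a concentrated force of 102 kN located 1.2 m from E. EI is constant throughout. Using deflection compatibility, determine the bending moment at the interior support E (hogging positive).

Take M_E as the redundant. Released structure: two simple spans DE and EF with a hinge at E.
End slopes at the hinge E, treating each span as simply supported:
  span DE: point load 36 at a = 0.86: Pab(L + a)/(6LEI) = 21.3/EI
  span EF: point load 102 at a = 1.2: Pab(L + b)/(6LEI) = 97.1/EI
  relative rotation θ_0 = (21.3 + 97.1)/EI = 118.4/EI
A unit hogging moment at E produces rotation L₁/(3EI) + L₂/(3EI) = 2.767/EI.
Slope continuity at E: θ_0 = M_E·2.767/EI, so M_E = 118.4/2.767 = 42.8 kN·m (hogging).

M_E = 42.8 kN·m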